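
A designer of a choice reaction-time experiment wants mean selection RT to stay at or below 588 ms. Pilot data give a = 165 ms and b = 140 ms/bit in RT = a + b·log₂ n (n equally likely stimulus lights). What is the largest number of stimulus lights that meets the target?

Set 165 + 140·log₂ n ≤ 588 → log₂ n ≤ (588 − 165)/140 = 3.0214.
So n ≤ 2^3.0214 = 8.120; the largest integer n is 8.

8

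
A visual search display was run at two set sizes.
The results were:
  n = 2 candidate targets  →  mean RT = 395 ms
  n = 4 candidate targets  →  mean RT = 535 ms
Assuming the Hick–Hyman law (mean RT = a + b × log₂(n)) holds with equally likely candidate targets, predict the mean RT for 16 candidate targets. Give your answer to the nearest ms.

With log₂ n on the abscissa the relation is linear; from the two conditions:
  b = (535 − 395) / (log₂ 4 − log₂ 2) = 140 / (2 − 1) = 140 ms/bit
  a = 395 − 140 × 1 = 255 ms
Then RT(16) = 255 + 140 × log₂ 16 = 255 + 140 × 4 ≈ 815.000 ms.

815 ms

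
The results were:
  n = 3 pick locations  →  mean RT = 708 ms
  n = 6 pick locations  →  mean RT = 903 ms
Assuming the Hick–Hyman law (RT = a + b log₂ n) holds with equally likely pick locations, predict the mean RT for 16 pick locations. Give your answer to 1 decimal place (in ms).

1178.9 ms

Solve the two-equation system in a and b:
  b = (903 − 708) / (log₂ 6 − log₂ 3) = 195 / (2.5850 − 1.5850) = 195.000 ms/bit
  a = 708 − 195.000 × 1.5850 = 398.932 ms
Then RT(16) = 398.932 + 195.000 × log₂ 16 = 398.932 + 195.000 × 4 ≈ 1178.932 ms.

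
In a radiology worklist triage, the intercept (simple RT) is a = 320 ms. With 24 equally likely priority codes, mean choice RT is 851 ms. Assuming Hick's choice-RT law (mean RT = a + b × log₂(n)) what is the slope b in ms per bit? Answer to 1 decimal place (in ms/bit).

b = (851 − 320) / log₂(24) = 531 / 4.5850 = 115.813 ms/bit.

115.8 ms/bit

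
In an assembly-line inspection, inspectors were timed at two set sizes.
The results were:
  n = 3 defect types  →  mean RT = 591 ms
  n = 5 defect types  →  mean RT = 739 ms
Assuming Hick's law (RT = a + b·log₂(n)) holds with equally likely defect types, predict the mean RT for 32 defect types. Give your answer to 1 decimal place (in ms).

1276.8 ms

Solve the two-equation system in a and b:
  b = (739 − 591) / (log₂ 5 − log₂ 3) = 148 / (2.3219 − 1.5850) = 200.823 ms/bit
  a = 591 − 200.823 × 1.5850 = 272.702 ms
Then RT(32) = 272.702 + 200.823 × log₂ 32 = 272.702 + 200.823 × 5 ≈ 1276.820 ms.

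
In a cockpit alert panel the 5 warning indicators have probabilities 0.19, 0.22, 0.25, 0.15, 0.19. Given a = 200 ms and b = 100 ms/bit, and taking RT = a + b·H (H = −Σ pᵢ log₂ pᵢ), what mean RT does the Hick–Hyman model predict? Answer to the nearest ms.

430 ms

Entropy contributions −pᵢ log₂ pᵢ: 0.4552, 0.4806, 0.5000, 0.4105, 0.4552; sum H = 2.3016 bits.
RT = a + bH = 200 + 100·2.3016 = 430.16 ms.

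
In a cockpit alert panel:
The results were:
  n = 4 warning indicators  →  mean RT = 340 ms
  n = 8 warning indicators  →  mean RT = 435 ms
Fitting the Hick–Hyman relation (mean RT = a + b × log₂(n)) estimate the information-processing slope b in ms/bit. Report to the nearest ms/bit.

b = (RT₂ − RT₁)/(log₂ n₂ − log₂ n₁) = (435 − 340)/(3 − 2) = 95 ms/bit.

95 ms/bit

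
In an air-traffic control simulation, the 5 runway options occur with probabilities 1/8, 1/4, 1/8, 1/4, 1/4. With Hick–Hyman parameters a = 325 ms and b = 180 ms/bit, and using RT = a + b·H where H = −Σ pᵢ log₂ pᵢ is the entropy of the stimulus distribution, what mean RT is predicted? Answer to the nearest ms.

730 ms

Each term −pᵢ log₂ pᵢ: 0.125·3 + 0.25·2 + 0.125·3 + 0.25·2 + 0.25·2; summed, H = 2.250 bits.
Mean RT = a + bH = 325 + 180·2.250 = 730.00 ms.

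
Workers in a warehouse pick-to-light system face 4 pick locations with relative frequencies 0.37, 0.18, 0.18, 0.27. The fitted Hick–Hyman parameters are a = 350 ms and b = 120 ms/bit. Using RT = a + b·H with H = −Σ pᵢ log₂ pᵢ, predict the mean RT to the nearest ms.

Entropy contributions −pᵢ log₂ pᵢ: 0.5307, 0.4453, 0.4453, 0.5100; sum H = 1.9314 bits.
RT = a + bH = 350 + 120·1.9314 = 581.76 ms.

582 ms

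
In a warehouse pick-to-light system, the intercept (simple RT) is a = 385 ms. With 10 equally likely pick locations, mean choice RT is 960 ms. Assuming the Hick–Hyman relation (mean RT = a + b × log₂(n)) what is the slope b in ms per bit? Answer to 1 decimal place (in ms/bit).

10 alternatives carry log₂ 10 = 3.3219 bits; the choice cost is 960 − 385 = 575 ms, so b = 575/3.3219 = 173.092 ms/bit.

173.1 ms/bit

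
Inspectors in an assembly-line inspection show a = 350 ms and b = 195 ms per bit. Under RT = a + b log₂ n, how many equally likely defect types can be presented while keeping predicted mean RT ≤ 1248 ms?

Set 350 + 195·log₂ n ≤ 1248 → log₂ n ≤ (1248 − 350)/195 = 4.6051.
So n ≤ 2^4.6051 = 24.338; the largest integer n is 24.

24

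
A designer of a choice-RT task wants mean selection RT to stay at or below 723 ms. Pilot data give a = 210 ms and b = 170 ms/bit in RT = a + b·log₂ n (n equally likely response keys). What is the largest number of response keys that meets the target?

8

Information budget: (723 − 210)/170 = 3.0176 bits, so n ≤ 2^3.0176 = 8.098 → at most 8.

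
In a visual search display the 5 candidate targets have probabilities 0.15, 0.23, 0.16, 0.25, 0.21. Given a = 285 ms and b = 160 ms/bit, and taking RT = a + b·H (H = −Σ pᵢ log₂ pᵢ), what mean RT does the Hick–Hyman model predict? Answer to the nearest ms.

652 ms

H = 0.15·log₂(1/0.15) + 0.23·log₂(1/0.23) + 0.16·log₂(1/0.16) + 0.25·log₂(1/0.25) + 0.21·log₂(1/0.21) = 2.2941 bits.
RT = 285 + 160 × 2.2941 = 652.05 ms.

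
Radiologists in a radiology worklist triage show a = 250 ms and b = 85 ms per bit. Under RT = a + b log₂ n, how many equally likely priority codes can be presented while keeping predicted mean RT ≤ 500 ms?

7

85·log₂ n ≤ 500 − 250 = 250, giving log₂ n ≤ 2.9412 and n ≤ 7.680. The largest whole number is 7.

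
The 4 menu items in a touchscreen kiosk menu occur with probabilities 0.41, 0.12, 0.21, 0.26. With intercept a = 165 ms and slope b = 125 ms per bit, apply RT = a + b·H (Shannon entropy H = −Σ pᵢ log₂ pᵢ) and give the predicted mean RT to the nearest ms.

399 ms

Entropy contributions −pᵢ log₂ pᵢ: 0.5274, 0.3671, 0.4728, 0.5053; sum H = 1.8726 bits.
RT = a + bH = 165 + 125·1.8726 = 399.07 ms.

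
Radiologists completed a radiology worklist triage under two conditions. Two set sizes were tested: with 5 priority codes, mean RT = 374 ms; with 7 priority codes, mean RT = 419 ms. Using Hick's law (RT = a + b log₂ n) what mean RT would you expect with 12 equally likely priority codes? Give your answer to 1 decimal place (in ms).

Solve the two-equation system in a and b:
  b = (419 − 374) / (log₂ 7 − log₂ 5) = 45 / (2.8074 − 2.3219) = 92.702 ms/bit
  a = 374 − 92.702 × 2.3219 = 158.753 ms
Then RT(12) = 158.753 + 92.702 × log₂ 12 = 158.753 + 92.702 × 3.5850 ≈ 491.086 ms.

491.1 ms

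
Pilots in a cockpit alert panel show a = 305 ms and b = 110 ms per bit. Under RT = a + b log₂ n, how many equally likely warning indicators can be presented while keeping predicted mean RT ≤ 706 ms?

Information budget: (706 − 305)/110 = 3.6455 bits, so n ≤ 2^3.6455 = 12.514 → at most 12.

12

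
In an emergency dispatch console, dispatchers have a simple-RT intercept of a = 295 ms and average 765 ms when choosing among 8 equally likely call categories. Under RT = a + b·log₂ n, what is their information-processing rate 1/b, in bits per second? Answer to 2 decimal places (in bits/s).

6.38 bits/s

Choice component = 765 − 295 = 470 ms over log₂(8) = 3 bits.
b = 470 / 3 = 156.667 ms/bit, so 1/b = 6.383 bits/s.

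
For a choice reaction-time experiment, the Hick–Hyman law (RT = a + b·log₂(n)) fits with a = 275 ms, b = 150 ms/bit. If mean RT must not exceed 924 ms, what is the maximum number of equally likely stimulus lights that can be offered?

20

150·log₂ n ≤ 924 − 275 = 649, giving log₂ n ≤ 4.3267 and n ≤ 20.066. The largest whole number is 20.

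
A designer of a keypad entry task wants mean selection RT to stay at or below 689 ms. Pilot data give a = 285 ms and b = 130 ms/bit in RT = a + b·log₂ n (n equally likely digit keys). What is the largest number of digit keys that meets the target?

8

Set 285 + 130·log₂ n ≤ 689 → log₂ n ≤ (689 − 285)/130 = 3.1077.
So n ≤ 2^3.1077 = 8.620; the largest integer n is 8.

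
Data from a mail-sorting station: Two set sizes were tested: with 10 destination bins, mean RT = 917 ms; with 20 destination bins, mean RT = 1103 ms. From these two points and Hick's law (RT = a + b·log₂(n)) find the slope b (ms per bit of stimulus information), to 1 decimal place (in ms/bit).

The slope on a log₂ axis is (1103 − 917) / (4.3219 − 3.3219) = 186.000 ms/bit.

186.0 ms/bit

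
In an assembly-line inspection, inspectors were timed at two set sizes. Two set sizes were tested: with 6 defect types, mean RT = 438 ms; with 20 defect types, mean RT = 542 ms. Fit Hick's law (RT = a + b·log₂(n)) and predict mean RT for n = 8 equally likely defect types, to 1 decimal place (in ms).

With log₂ n on the abscissa the relation is linear; from the two conditions:
  b = (542 − 438) / (log₂ 20 − log₂ 6) = 104 / (4.3219 − 2.5850) = 59.875 ms/bit
  a = 438 − 59.875 × 2.5850 = 283.227 ms
Then RT(8) = 283.227 + 59.875 × log₂ 8 = 283.227 + 59.875 × 3 ≈ 462.850 ms.

462.9 ms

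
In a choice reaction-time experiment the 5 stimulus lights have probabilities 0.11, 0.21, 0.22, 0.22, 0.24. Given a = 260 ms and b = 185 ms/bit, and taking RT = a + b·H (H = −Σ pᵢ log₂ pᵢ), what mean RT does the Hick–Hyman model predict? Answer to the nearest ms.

H = 0.11·log₂(1/0.11) + 0.21·log₂(1/0.21) + 0.22·log₂(1/0.22) + 0.22·log₂(1/0.22) + 0.24·log₂(1/0.24) = 2.2784 bits.
RT = 260 + 185 × 2.2784 = 681.50 ms.

682 ms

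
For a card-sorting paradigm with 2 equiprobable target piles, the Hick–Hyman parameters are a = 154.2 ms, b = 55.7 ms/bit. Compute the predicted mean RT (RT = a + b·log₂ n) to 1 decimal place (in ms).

log₂(2) = 1 bits, so RT = 154.2 + 55.7 × 1 ≈ 209.900 ms.

209.9 ms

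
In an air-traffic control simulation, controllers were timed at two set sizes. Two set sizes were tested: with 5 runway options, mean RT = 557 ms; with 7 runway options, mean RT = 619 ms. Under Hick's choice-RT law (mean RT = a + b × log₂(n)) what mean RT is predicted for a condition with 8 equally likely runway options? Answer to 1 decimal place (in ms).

RT is linear in log₂ n, so two points fix the line:
  b = (619 − 557) / (log₂ 7 − log₂ 5) = 62 / (2.8074 − 2.3219) = 127.723 ms/bit
  a = 557 − 127.723 × 2.3219 = 260.437 ms
Then RT(8) = 260.437 + 127.723 × log₂ 8 = 260.437 + 127.723 × 3 ≈ 643.605 ms.

643.6 ms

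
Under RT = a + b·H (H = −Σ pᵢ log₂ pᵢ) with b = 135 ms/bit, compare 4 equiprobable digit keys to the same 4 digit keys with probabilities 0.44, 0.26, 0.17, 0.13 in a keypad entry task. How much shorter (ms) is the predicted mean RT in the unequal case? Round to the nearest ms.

21 ms

The RT saving is b·ΔH. Equiprobable H₀ = log₂(4) = 2.0000 bits; with the given probabilities H = 1.8437 bits.
b·(H₀ − H) = 135 × (2.0000 − 1.8437) = 21.11 ms.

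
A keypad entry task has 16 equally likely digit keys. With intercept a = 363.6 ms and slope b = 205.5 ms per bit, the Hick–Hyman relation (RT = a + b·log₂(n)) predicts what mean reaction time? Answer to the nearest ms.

1186 ms

log₂(16) = 4 bits, so RT = 363.6 + 205.5 × 4 ≈ 1185.600 ms.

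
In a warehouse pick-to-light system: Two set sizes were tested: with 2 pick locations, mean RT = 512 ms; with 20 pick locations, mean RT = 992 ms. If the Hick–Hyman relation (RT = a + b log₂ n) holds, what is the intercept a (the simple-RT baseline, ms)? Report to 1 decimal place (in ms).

b = (RT₂ − RT₁)/(log₂ n₂ − log₂ n₁) = (992 − 512)/(4.3219 − 1) = 144.494 ms/bit.
Intercept: a = 512 − 144.494·log₂(2) = 367.506 ms.

367.5 ms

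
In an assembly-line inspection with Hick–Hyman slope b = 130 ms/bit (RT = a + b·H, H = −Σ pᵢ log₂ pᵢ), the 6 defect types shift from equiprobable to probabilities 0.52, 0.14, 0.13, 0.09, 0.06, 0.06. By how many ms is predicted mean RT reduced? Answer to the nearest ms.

Equiprobable entropy H₀ = log₂ 6 = 2.5850 bits.
Skewed entropy H = −Σ pᵢ log₂ pᵢ = 2.0701 bits.
ΔRT = b·(H₀ − H) = 130 × 0.5149 = 66.94 ms.

67 ms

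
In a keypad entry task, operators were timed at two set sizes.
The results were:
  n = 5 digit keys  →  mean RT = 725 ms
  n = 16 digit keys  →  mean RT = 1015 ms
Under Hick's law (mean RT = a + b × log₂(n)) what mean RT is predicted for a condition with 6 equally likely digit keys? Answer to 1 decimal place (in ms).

Fit slope and intercept:
  b = (1015 − 725) / (log₂ 16 − log₂ 5) = 290 / (4 − 2.3219) = 172.817 ms/bit
  a = 725 − 172.817 × 2.3219 = 323.730 ms
Then RT(6) = 323.730 + 172.817 × log₂ 6 = 323.730 + 172.817 × 2.5850 ≈ 770.457 ms.

770.5 ms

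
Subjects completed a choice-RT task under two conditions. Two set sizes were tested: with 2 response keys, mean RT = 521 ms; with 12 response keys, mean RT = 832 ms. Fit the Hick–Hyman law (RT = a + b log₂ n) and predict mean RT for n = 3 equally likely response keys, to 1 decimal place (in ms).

Solve the two-equation system in a and b:
  b = (832 − 521) / (log₂ 12 − log₂ 2) = 311 / (3.5850 − 1) = 120.311 ms/bit
  a = 521 − 120.311 × 1 = 400.689 ms
Then RT(3) = 400.689 + 120.311 × log₂ 3 = 400.689 + 120.311 × 1.5850 ≈ 591.378 ms.

591.4 ms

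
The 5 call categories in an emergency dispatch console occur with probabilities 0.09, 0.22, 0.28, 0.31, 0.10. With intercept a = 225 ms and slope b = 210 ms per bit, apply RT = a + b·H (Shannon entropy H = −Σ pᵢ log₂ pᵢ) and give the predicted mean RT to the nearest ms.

679 ms

Entropy contributions −pᵢ log₂ pᵢ: 0.3127, 0.4806, 0.5142, 0.5238, 0.3322; sum H = 2.1634 bits.
RT = a + bH = 225 + 210·2.1634 = 679.32 ms.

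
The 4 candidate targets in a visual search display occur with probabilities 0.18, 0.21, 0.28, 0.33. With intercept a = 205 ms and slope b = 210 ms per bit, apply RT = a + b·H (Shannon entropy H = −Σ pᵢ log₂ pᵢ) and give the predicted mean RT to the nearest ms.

H = 0.18·log₂(1/0.18) + 0.21·log₂(1/0.21) + 0.28·log₂(1/0.28) + 0.33·log₂(1/0.33) = 1.9602 bits.
RT = 205 + 210 × 1.9602 = 616.64 ms.

617 ms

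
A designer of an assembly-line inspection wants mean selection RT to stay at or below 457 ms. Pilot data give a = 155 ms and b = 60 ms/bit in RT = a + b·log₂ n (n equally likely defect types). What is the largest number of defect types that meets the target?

Set 155 + 60·log₂ n ≤ 457 → log₂ n ≤ (457 − 155)/60 = 5.0333.
So n ≤ 2^5.0333 = 32.748; the largest integer n is 32.

32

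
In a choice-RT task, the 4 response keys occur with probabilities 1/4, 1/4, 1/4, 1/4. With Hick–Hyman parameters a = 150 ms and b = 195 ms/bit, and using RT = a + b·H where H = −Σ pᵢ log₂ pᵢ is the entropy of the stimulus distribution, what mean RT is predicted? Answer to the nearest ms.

540 ms

Each term −pᵢ log₂ pᵢ: 0.25·2 + 0.25·2 + 0.25·2 + 0.25·2; summed, H = 2.000 bits.
Mean RT = a + bH = 150 + 195·2.000 = 540.00 ms.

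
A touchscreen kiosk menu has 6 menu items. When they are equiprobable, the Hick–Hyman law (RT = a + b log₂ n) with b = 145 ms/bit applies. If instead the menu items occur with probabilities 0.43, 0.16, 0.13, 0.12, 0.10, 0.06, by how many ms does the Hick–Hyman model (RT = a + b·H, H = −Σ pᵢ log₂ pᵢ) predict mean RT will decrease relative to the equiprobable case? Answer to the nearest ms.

45 ms

The RT saving is b·ΔH. Equiprobable H₀ = log₂(6) = 2.5850 bits; with the given probabilities H = 2.2720 bits.
b·(H₀ − H) = 145 × (2.5850 − 2.2720) = 45.38 ms.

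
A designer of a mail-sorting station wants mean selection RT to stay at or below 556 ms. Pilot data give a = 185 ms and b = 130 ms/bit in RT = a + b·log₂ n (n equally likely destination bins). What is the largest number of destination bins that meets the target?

Set 185 + 130·log₂ n ≤ 556 → log₂ n ≤ (556 − 185)/130 = 2.8538.
So n ≤ 2^2.8538 = 7.229; the largest integer n is 7.

7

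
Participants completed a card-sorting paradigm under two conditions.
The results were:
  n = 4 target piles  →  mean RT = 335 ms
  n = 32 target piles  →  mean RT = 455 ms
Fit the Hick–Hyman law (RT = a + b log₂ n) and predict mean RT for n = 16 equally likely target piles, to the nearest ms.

With log₂ n on the abscissa the relation is linear; from the two conditions:
  b = (455 − 335) / (log₂ 32 − log₂ 4) = 120 / (5 − 2) = 40 ms/bit
  a = 335 − 40 × 2 = 255 ms
Then RT(16) = 255 + 40 × log₂ 16 = 255 + 40 × 4 ≈ 415.000 ms.

415 ms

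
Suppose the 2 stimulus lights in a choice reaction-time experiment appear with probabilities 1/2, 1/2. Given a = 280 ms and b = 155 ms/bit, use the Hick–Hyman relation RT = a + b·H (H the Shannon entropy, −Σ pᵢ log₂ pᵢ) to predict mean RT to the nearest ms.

435 ms

H = −Σ pᵢ log₂ pᵢ = 0.5·1 + 0.5·1 = 1.000 bits.
RT = 280 + 155 × 1.000 = 435.00 ms.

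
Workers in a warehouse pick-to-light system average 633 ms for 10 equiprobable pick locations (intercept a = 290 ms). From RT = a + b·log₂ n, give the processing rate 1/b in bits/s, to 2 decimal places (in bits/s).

Choice component = 633 − 290 = 343 ms over log₂(10) = 3.3219 bits.
b = 343 / 3.3219 = 103.253 ms/bit, so 1/b = 9.685 bits/s.

9.68 bits/s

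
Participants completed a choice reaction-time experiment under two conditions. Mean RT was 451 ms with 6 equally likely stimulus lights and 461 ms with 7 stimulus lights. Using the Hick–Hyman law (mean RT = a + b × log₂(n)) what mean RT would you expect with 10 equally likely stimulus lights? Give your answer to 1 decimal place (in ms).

484.1 ms

With log₂ n on the abscissa the relation is linear; from the two conditions:
  b = (461 − 451) / (log₂ 7 − log₂ 6) = 10 / (2.8074 − 2.5850) = 44.966 ms/bit
  a = 451 − 44.966 × 2.5850 = 334.766 ms
Then RT(10) = 334.766 + 44.966 × log₂ 10 = 334.766 + 44.966 × 3.3219 ≈ 484.138 ms.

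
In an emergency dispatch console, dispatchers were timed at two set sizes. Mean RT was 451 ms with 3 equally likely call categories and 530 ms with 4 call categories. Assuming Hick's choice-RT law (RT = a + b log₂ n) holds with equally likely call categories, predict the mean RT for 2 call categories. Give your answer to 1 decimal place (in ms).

Solve the two-equation system in a and b:
  b = (530 − 451) / (log₂ 4 − log₂ 3) = 79 / (2 − 1.5850) = 190.344 ms/bit
  a = 451 − 190.344 × 1.5850 = 149.312 ms
Then RT(2) = 149.312 + 190.344 × log₂ 2 = 149.312 + 190.344 × 1 ≈ 339.656 ms.

339.7 ms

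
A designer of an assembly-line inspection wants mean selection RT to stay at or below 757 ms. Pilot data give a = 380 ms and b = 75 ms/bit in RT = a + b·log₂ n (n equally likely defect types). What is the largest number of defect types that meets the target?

Set 380 + 75·log₂ n ≤ 757 → log₂ n ≤ (757 − 380)/75 = 5.0267.
So n ≤ 2^5.0267 = 32.597; the largest integer n is 32.

32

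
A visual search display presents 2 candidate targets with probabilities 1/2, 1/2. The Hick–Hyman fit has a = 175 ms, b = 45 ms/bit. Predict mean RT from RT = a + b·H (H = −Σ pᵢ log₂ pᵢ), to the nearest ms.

220 ms

Each term −pᵢ log₂ pᵢ: 0.5·1 + 0.5·1; summed, H = 1.000 bits.
Mean RT = a + bH = 175 + 45·1.000 = 220.00 ms.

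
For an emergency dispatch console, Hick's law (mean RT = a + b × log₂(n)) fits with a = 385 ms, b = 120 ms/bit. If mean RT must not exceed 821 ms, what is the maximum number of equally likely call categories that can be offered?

12

Set 385 + 120·log₂ n ≤ 821 → log₂ n ≤ (821 − 385)/120 = 3.6333.
So n ≤ 2^3.6333 = 12.409; the largest integer n is 12.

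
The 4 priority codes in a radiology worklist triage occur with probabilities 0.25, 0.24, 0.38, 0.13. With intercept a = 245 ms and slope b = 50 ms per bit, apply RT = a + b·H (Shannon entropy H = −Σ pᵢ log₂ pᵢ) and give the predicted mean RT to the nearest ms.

340 ms

H = 0.25·log₂(1/0.25) + 0.24·log₂(1/0.24) + 0.38·log₂(1/0.38) + 0.13·log₂(1/0.13) = 1.9072 bits.
RT = 245 + 50 × 1.9072 = 340.36 ms.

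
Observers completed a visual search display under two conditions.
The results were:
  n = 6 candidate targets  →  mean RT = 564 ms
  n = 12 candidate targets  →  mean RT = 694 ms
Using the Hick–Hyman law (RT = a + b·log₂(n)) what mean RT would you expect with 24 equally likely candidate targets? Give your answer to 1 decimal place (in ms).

824.0 ms

With log₂ n on the abscissa the relation is linear; from the two conditions:
  b = (694 − 564) / (log₂ 12 − log₂ 6) = 130 / (3.5850 − 2.5850) = 130.000 ms/bit
  a = 564 − 130.000 × 2.5850 = 227.955 ms
Then RT(24) = 227.955 + 130.000 × log₂ 24 = 227.955 + 130.000 × 4.5850 ≈ 824.000 ms.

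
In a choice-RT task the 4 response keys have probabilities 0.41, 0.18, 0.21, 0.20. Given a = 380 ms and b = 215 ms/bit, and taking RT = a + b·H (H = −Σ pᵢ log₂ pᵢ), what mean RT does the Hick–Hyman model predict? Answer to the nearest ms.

791 ms

Entropy contributions −pᵢ log₂ pᵢ: 0.5274, 0.4453, 0.4728, 0.4644; sum H = 1.9099 bits.
RT = a + bH = 380 + 215·1.9099 = 790.63 ms.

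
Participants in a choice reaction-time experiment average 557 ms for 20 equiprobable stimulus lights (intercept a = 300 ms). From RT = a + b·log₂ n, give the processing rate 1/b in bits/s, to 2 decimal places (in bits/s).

16.82 bits/s

Choice component = 557 − 300 = 257 ms over log₂(20) = 4.3219 bits.
b = 257 / 4.3219 = 59.464 ms/bit, so 1/b = 16.817 bits/s.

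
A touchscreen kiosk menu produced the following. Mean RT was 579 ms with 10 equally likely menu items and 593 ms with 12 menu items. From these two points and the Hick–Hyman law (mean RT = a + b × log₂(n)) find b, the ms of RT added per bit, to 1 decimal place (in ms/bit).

Slope: b = (593 − 579) / (log₂ 12 − log₂ 10) = 14/0.2630 = 53.225 ms/bit.

53.2 ms/bit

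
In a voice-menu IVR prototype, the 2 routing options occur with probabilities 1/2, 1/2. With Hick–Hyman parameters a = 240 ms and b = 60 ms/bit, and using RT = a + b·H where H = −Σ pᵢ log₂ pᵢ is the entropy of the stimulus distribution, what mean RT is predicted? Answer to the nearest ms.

H = −Σ pᵢ log₂ pᵢ = 0.5·1 + 0.5·1 = 1.000 bits.
RT = 240 + 60 × 1.000 = 300.00 ms.

300 ms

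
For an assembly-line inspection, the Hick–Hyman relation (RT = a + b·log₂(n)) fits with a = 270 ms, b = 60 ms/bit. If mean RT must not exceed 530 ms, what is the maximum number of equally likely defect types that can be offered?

20

Information budget: (530 − 270)/60 = 4.3333 bits, so n ≤ 2^4.3333 = 20.159 → at most 20.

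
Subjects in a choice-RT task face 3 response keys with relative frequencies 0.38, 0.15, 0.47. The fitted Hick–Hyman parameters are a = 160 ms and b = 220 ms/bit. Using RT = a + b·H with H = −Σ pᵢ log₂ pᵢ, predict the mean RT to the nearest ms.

480 ms

Entropy contributions −pᵢ log₂ pᵢ: 0.5305, 0.4105, 0.5120; sum H = 1.4530 bits.
RT = a + bH = 160 + 220·1.4530 = 479.65 ms.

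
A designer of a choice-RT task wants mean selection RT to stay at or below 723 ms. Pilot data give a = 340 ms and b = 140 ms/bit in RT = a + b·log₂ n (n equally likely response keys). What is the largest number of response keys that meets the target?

140·log₂ n ≤ 723 − 340 = 383, giving log₂ n ≤ 2.7357 and n ≤ 6.661. The largest whole number is 6.

6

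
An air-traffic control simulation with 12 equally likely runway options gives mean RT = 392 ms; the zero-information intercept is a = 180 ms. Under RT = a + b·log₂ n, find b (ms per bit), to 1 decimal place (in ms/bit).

log₂(12) = 3.5850 bits.
b = (RT − a)/log₂ n = (392 − 180) / 3.5850 = 59.136 ms/bit.

59.1 ms/bit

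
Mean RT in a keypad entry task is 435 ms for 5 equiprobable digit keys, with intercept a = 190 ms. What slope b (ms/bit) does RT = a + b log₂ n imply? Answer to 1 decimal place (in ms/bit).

5 alternatives carry log₂ 5 = 2.3219 bits; the choice cost is 435 − 190 = 245 ms, so b = 245/2.3219 = 105.516 ms/bit.

105.5 ms/bit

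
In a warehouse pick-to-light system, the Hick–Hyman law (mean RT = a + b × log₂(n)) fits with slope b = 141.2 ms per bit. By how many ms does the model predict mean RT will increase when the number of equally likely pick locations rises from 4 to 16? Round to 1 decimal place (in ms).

ΔRT = (a + b log₂ n₂) − (a + b log₂ n₁) = b·(log₂ n₂ − log₂ n₁).
log₂(16) − log₂(4) = log₂(16/4) = log₂(4) = 2.
ΔRT = 141.2 × 2.0000 = 282.400 ms.

282.4 ms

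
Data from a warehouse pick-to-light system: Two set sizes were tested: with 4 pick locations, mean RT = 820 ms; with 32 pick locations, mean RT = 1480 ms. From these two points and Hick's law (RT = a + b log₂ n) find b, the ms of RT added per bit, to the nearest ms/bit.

Slope: b = (1480 − 820) / (log₂ 32 − log₂ 4) = 660/3.0000 = 220 ms/bit.

220 ms/bit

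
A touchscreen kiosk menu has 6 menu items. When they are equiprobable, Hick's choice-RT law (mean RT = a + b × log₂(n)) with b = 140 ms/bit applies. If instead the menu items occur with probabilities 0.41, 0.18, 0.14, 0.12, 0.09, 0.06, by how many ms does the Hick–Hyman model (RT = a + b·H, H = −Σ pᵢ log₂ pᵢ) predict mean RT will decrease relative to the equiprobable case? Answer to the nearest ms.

41 ms

Equiprobable entropy H₀ = log₂ 6 = 2.5850 bits.
Skewed entropy H = −Σ pᵢ log₂ pᵢ = 2.2931 bits.
ΔRT = b·(H₀ − H) = 140 × 0.2919 = 40.87 ms.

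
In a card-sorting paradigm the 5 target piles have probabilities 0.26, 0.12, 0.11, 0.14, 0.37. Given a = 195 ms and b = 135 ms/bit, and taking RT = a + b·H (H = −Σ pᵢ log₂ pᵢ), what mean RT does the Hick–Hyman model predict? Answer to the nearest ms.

485 ms

H = 0.26·log₂(1/0.26) + 0.12·log₂(1/0.12) + 0.11·log₂(1/0.11) + 0.14·log₂(1/0.14) + 0.37·log₂(1/0.37) = 2.1505 bits.
RT = 195 + 135 × 2.1505 = 485.31 ms.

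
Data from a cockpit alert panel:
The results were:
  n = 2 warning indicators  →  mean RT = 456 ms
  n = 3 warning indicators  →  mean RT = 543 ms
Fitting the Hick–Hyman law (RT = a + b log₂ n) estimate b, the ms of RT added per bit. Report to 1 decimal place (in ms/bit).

148.7 ms/bit

b = (RT₂ − RT₁)/(log₂ n₂ − log₂ n₁) = (543 − 456)/(1.5850 − 1) = 148.727 ms/bit.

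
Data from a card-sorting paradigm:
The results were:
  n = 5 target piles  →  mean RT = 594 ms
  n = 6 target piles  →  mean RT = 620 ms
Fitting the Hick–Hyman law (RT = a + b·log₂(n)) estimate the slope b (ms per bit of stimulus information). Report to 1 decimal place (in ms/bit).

Slope: b = (620 − 594) / (log₂ 6 − log₂ 5) = 26/0.2630 = 98.846 ms/bit.

98.8 ms/bit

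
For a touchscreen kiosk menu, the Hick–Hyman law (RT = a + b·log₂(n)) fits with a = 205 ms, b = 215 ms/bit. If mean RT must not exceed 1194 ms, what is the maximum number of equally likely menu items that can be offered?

Information budget: (1194 − 205)/215 = 4.6000 bits, so n ≤ 2^4.6000 = 24.251 → at most 24.

24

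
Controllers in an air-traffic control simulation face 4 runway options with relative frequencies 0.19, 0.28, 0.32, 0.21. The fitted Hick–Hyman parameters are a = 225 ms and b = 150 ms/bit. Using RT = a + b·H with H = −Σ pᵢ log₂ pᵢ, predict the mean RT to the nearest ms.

Entropy contributions −pᵢ log₂ pᵢ: 0.4552, 0.5142, 0.5260, 0.4728; sum H = 1.9683 bits.
RT = a + bH = 225 + 150·1.9683 = 520.25 ms.

520 ms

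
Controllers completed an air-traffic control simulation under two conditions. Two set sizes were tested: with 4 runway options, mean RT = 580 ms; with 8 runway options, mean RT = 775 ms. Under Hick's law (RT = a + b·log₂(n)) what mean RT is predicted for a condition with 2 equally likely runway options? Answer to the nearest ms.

385 ms

Solve the two-equation system in a and b:
  b = (775 − 580) / (log₂ 8 − log₂ 4) = 195 / (3 − 2) = 195 ms/bit
  a = 580 − 195 × 2 = 190 ms
Then RT(2) = 190 + 195 × log₂ 2 = 190 + 195 × 1 ≈ 385.000 ms.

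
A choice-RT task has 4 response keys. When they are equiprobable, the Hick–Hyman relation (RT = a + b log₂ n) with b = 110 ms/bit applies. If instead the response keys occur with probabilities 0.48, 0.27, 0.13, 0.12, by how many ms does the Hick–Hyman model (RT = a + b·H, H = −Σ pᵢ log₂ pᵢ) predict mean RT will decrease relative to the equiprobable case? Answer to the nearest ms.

Equiprobable entropy H₀ = log₂ 4 = 2.0000 bits.
Skewed entropy H = −Σ pᵢ log₂ pᵢ = 1.7680 bits.
ΔRT = b·(H₀ − H) = 110 × 0.2320 = 25.52 ms.

26 ms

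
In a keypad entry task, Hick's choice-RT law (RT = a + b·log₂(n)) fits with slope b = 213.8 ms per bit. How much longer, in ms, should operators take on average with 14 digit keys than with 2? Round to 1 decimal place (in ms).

The intercept a cancels: ΔRT = b·(log₂ n₂ − log₂ n₁) = b·log₂(n₂/n₁).
log₂(14) − log₂(2) = 3.8074 − 1 = 2.8074.
ΔRT = 213.8 × 2.8074 = 600.212 ms.

600.2 ms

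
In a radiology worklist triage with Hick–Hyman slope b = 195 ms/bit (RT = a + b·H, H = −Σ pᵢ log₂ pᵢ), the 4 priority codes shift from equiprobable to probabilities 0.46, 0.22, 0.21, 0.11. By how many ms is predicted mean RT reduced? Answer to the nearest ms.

Equiprobable entropy H₀ = log₂ 4 = 2.0000 bits.
Skewed entropy H = −Σ pᵢ log₂ pᵢ = 1.8190 bits.
ΔRT = b·(H₀ − H) = 195 × 0.1810 = 35.29 ms.

35 ms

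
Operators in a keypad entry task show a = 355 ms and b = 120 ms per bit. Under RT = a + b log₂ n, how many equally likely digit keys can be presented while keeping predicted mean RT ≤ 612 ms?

120·log₂ n ≤ 612 − 355 = 257, giving log₂ n ≤ 2.1417 and n ≤ 4.413. The largest whole number is 4.

4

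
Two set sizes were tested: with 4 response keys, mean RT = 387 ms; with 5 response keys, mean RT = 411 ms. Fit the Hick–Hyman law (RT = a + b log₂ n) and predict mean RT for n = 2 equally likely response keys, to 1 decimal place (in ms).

312.4 ms

With log₂ n on the abscissa the relation is linear; from the two conditions:
  b = (411 − 387) / (log₂ 5 − log₂ 4) = 24 / (2.3219 − 2) = 74.551 ms/bit
  a = 387 − 74.551 × 2 = 237.898 ms
Then RT(2) = 237.898 + 74.551 × log₂ 2 = 237.898 + 74.551 × 1 ≈ 312.449 ms.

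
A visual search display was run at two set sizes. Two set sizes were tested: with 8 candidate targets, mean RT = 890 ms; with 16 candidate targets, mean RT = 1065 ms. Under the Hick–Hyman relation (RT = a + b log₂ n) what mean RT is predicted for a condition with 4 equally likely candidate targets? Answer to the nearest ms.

With log₂ n on the abscissa the relation is linear; from the two conditions:
  b = (1065 − 890) / (log₂ 16 − log₂ 8) = 175 / (4 − 3) = 175 ms/bit
  a = 890 − 175 × 3 = 365 ms
Then RT(4) = 365 + 175 × log₂ 4 = 365 + 175 × 2 ≈ 715.000 ms.

715 ms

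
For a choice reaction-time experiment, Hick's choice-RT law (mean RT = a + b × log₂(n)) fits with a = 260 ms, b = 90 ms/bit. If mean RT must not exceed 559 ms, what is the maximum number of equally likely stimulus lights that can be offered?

90·log₂ n ≤ 559 − 260 = 299, giving log₂ n ≤ 3.3222 and n ≤ 10.002. The largest whole number is 10.

10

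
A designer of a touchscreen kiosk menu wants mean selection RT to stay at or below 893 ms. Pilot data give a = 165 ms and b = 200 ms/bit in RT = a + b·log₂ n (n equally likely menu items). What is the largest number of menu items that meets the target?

12

200·log₂ n ≤ 893 − 165 = 728, giving log₂ n ≤ 3.6400 and n ≤ 12.467. The largest whole number is 12.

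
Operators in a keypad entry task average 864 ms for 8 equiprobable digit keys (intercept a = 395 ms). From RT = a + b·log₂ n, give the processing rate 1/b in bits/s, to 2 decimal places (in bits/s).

Choice component = 864 − 395 = 469 ms over log₂(8) = 3 bits.
b = 469 / 3 = 156.333 ms/bit, so 1/b = 6.397 bits/s.

6.40 bits/s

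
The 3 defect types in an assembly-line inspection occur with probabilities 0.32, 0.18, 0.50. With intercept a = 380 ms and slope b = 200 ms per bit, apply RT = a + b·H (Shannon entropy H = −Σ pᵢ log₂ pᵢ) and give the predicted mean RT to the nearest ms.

H = 0.32·log₂(1/0.32) + 0.18·log₂(1/0.18) + 0.50·log₂(1/0.50) = 1.4713 bits.
RT = 380 + 200 × 1.4713 = 674.27 ms.

674 ms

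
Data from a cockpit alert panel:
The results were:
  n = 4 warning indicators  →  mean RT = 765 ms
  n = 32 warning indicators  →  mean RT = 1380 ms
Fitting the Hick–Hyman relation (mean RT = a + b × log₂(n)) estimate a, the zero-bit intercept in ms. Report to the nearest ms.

355 ms

The slope on a log₂ axis is (1380 − 765) / (5 − 2) = 205 ms/bit.
Intercept: a = 765 − 205·log₂(4) = 355.000 ms.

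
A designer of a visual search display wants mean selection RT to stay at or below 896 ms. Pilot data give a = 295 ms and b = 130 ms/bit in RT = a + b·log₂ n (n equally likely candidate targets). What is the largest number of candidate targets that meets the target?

24

Information budget: (896 − 295)/130 = 4.6231 bits, so n ≤ 2^4.6231 = 24.643 → at most 24.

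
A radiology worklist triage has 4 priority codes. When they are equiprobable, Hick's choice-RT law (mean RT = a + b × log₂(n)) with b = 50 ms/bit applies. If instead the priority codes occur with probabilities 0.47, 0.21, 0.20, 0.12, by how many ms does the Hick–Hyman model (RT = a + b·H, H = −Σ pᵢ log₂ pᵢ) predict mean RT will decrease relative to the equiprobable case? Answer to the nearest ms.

Equiprobable entropy H₀ = log₂ 4 = 2.0000 bits.
Skewed entropy H = −Σ pᵢ log₂ pᵢ = 1.8162 bits.
ΔRT = b·(H₀ − H) = 50 × 0.1838 = 9.19 ms.

9 ms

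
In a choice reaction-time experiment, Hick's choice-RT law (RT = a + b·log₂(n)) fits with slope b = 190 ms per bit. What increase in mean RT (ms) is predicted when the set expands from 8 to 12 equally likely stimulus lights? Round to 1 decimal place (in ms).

111.1 ms

ΔRT = (a + b log₂ n₂) − (a + b log₂ n₁) = b·(log₂ n₂ − log₂ n₁).
log₂(12) − log₂(8) = 3.5850 − 3 = 0.5850.
ΔRT = 190 × 0.5850 = 111.143 ms.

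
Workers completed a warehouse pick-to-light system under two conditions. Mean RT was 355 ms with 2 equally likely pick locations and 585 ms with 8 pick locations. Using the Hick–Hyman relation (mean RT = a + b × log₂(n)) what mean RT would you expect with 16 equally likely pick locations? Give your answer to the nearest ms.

Solve the two-equation system in a and b:
  b = (585 − 355) / (log₂ 8 − log₂ 2) = 230 / (3 − 1) = 115 ms/bit
  a = 355 − 115 × 1 = 240 ms
Then RT(16) = 240 + 115 × log₂ 16 = 240 + 115 × 4 ≈ 700.000 ms.

700 ms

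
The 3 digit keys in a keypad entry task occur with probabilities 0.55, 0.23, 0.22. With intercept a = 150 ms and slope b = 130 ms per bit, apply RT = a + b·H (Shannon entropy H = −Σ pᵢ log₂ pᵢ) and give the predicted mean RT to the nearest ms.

338 ms

H = 0.55·log₂(1/0.55) + 0.23·log₂(1/0.23) + 0.22·log₂(1/0.22) = 1.4426 bits.
RT = 150 + 130 × 1.4426 = 337.54 ms.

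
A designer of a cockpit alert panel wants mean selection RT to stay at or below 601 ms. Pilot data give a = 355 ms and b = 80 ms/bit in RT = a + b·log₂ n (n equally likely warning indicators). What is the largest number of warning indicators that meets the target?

80·log₂ n ≤ 601 − 355 = 246, giving log₂ n ≤ 3.0750 and n ≤ 8.427. The largest whole number is 8.

8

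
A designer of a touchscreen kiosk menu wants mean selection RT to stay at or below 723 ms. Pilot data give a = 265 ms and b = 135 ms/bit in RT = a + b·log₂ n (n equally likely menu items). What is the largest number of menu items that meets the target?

10

135·log₂ n ≤ 723 − 265 = 458, giving log₂ n ≤ 3.3926 and n ≤ 10.502. The largest whole number is 10.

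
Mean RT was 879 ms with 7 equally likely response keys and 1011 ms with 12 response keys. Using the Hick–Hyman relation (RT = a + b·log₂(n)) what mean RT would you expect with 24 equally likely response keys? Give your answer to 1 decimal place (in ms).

Solve the two-equation system in a and b:
  b = (1011 − 879) / (log₂ 12 − log₂ 7) = 132 / (3.5850 − 2.8074) = 169.751 ms/bit
  a = 879 − 169.751 × 2.8074 = 402.447 ms
Then RT(24) = 402.447 + 169.751 × log₂ 24 = 402.447 + 169.751 × 4.5850 ≈ 1180.751 ms.

1180.8 ms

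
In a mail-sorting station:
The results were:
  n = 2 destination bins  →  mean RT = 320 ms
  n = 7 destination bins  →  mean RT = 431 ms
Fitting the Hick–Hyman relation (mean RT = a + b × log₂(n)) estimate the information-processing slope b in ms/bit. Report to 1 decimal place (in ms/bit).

b = (RT₂ − RT₁)/(log₂ n₂ − log₂ n₁) = (431 − 320)/(2.8074 − 1) = 61.416 ms/bit.

61.4 ms/bit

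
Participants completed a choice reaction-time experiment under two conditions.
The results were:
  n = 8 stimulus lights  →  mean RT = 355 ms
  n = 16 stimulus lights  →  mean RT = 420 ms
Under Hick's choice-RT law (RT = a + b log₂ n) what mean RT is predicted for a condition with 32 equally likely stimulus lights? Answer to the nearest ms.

485 ms

Fit slope and intercept:
  b = (420 − 355) / (log₂ 16 − log₂ 8) = 65 / (4 − 3) = 65 ms/bit
  a = 355 − 65 × 3 = 160 ms
Then RT(32) = 160 + 65 × log₂ 32 = 160 + 65 × 5 ≈ 485.000 ms.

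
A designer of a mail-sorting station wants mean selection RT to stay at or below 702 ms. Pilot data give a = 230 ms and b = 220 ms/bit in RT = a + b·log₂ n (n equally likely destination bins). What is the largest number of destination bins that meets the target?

4

220·log₂ n ≤ 702 − 230 = 472, giving log₂ n ≤ 2.1455 and n ≤ 4.424. The largest whole number is 4.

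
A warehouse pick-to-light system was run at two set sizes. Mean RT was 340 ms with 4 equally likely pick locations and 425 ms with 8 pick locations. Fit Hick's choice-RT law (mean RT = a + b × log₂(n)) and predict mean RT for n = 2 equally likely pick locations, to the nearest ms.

255 ms

Fit slope and intercept:
  b = (425 − 340) / (log₂ 8 − log₂ 4) = 85 / (3 − 2) = 85 ms/bit
  a = 340 − 85 × 2 = 170 ms
Then RT(2) = 170 + 85 × log₂ 2 = 170 + 85 × 1 ≈ 255.000 ms.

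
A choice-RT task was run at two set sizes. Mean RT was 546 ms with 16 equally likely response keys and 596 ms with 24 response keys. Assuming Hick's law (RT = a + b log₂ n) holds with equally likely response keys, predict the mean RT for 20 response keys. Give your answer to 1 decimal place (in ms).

Fit slope and intercept:
  b = (596 − 546) / (log₂ 24 − log₂ 16) = 50 / (4.5850 − 4) = 85.476 ms/bit
  a = 546 − 85.476 × 4 = 204.098 ms
Then RT(20) = 204.098 + 85.476 × log₂ 20 = 204.098 + 85.476 × 4.3219 ≈ 573.517 ms.

573.5 ms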